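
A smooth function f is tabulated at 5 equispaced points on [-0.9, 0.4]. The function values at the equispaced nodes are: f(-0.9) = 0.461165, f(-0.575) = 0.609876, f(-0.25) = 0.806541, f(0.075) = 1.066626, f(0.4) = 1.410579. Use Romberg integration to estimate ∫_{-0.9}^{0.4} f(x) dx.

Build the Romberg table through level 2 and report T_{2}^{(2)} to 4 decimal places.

1.1040

T_{0}^{(0)} (trapezoid, 1 panel, h=1.3000): 1.216634
T_{1}^{(0)} (trapezoid, 2 panels, h=0.6500): 1.132568
T_{2}^{(0)} (trapezoid, 4 panels, h=0.3250): 1.111147
T_{1}^{(1)} = 1.132568 + (1.132568 − 1.216634)/3 = 1.104546
T_{2}^{(1)} = 1.111147 + (1.111147 − 1.132568)/3 = 1.104007
T_{2}^{(2)} = 1.104007 + (1.104007 − 1.104546)/15 = 1.103971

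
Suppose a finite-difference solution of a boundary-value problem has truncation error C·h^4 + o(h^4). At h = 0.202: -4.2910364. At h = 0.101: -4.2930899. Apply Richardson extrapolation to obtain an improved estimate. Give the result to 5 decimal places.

-4.29323

Extrapolated value = (16·A(h/2) − A(h)) / (16 − 1)
= (16·(-4.2930899) − (-4.2910364)) / 15
= -64.3984020 / 15 = -4.2932268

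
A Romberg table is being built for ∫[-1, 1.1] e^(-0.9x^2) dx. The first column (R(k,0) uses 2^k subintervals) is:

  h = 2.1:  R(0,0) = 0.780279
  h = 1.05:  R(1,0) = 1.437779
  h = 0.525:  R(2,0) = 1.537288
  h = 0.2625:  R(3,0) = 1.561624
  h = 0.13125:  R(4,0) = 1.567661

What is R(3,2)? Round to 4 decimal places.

1.5697

Richardson extrapolation on the trapezoidal column (denominator 4−1=3):
R(2,1) = (4·1.537288 − 1.437779) / 3 = 1.570458
R(3,1) = 1.561624 + (1.561624 − 1.537288)/3 = 1.569736
R(3,2) = 1.569736 + (1.569736 − 1.570458)/15 = 1.569688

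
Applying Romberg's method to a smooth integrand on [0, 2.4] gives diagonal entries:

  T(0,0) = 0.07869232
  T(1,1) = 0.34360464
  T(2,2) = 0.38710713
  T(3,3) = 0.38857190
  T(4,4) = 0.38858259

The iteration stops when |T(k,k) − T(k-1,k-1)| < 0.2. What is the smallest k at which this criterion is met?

|T(1,1) − T(0,0)| = 0.26491232 ≥ 0.2
|T(2,2) − T(1,1)| = 0.04350249 < 0.2

k = 2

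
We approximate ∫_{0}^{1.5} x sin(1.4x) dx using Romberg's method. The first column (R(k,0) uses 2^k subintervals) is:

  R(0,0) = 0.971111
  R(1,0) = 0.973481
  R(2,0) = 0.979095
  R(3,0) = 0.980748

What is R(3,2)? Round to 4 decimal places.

R(2,1) = (4·0.979095 − 0.973481) / 3 = 0.980966
R(3,1) = 0.980748 + (0.980748 − 0.979095)/3 = 0.981299
R(3,2) = 0.981299 + (0.981299 − 0.980966)/15 = 0.981321

0.9813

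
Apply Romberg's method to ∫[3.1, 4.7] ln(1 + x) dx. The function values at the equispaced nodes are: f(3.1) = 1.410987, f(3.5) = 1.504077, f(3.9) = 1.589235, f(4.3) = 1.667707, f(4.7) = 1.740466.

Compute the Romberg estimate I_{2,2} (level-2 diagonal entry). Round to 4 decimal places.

2.5356

I_{0,0} (trapezoid, 1 panel, h=1.6000): 2.521162
I_{1,0} (trapezoid, 2 panels, h=0.8000): 2.531969
I_{2,0} (trapezoid, 4 panels, h=0.4000): 2.534698
I_{1,1} = 2.531969 + (2.531969 − 2.521162)/3 = 2.535571
I_{2,1} = 2.534698 + (2.534698 − 2.531969)/3 = 2.535608
I_{2,2} = 2.535608 + (2.535608 − 2.535571)/15 = 2.535610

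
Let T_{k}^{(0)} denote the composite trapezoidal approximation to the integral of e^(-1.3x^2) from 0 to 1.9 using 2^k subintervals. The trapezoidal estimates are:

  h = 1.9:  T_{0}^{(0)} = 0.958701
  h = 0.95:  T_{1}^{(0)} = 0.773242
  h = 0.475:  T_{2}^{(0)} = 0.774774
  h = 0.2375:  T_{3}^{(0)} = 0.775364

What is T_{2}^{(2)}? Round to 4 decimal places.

0.7795

Richardson extrapolation on the trapezoidal column (denominator 4−1=3):
T_{1}^{(1)} = 0.773242 + (0.773242 − 0.958701)/3 = 0.711422
T_{2}^{(1)} = 0.774774 + (0.774774 − 0.773242)/3 = 0.775285
T_{2}^{(2)} = (16·0.775285 − 0.711422) / 15 = 0.779543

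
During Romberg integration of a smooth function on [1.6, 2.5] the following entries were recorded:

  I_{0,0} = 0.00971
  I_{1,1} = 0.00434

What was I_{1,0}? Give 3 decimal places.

From I_{1,1} = (4·I_{1,0} − I_{0,0})/3, solve for I_{1,0}:
4·I_{1,0} = 3·0.00434 + 0.00971 = 0.02273
I_{1,0} = 0.00568

0.006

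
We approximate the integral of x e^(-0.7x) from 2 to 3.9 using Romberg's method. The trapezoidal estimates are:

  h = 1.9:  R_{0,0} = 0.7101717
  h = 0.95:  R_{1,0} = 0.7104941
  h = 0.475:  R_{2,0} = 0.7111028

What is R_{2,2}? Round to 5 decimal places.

R_{1,1} = 0.7104941 + (0.7104941 − 0.7101717)/3 = 0.7106016
R_{2,1} = (4·0.7111028 − 0.7104941) / 3 = 0.7113057
R_{2,2} = (16·0.7113057 − 0.7106016) / 15 = 0.7113526

0.71135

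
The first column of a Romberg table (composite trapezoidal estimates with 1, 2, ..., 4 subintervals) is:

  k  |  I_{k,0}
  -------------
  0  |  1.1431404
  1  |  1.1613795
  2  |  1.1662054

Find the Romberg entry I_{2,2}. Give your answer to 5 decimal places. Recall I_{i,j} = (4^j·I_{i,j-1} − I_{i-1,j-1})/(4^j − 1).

Richardson extrapolation on the trapezoidal column (denominator 4−1=3):
I_{1,1} = 1.1613795 + (1.1613795 − 1.1431404)/3 = 1.1674592
I_{2,1} = (4·1.1662054 − 1.1613795) / 3 = 1.1678140
I_{2,2} = 1.1678140 + (1.1678140 − 1.1674592)/15 = 1.1678377

1.16784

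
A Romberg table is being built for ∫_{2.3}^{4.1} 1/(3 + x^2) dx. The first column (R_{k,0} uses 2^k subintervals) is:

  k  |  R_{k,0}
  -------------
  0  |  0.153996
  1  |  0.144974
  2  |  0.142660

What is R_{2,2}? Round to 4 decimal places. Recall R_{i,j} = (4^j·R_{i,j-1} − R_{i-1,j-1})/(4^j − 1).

0.1419

Richardson extrapolation on the trapezoidal column (denominator 4−1=3):
R_{1,1} = 0.144974 + (0.144974 − 0.153996)/3 = 0.141967
R_{2,1} = 0.142660 + (0.142660 − 0.144974)/3 = 0.141889
R_{2,2} = 0.141889 + (0.141889 − 0.141967)/15 = 0.141884
(Column j=1 coincides with Simpson's rule on the same nodes.)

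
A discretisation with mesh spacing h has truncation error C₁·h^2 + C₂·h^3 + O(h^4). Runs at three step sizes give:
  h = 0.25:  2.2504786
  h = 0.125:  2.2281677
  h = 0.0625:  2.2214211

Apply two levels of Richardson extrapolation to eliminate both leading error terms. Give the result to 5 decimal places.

2.21895

First eliminate the h^2 term (factor 2^2 = 4):
  B₁ = (4·2.2281677 − 2.2504786)/3 = 2.2207307
  B₂ = (4·2.2214211 − 2.2281677)/3 = 2.2191722
Then eliminate the h^3 term (factor 2^3 = 8):
  (8·2.2191722 − 2.2207307)/7 = 2.2189496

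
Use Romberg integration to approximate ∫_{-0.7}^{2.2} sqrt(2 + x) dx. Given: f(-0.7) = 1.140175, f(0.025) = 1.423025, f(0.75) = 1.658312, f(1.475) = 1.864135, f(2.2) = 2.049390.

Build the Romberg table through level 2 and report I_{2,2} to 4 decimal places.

4.7501

I_{0,0} (trapezoid, 1 panel, h=2.9000): 4.624869
I_{1,0} (trapezoid, 2 panels, h=1.4500): 4.716987
I_{2,0} (trapezoid, 4 panels, h=0.7250): 4.741685
I_{1,1} = 4.716987 + (4.716987 − 4.624869)/3 = 4.747693
I_{2,1} = 4.741685 + (4.741685 − 4.716987)/3 = 4.749918
I_{2,2} = 4.749918 + (4.749918 − 4.747693)/15 = 4.750066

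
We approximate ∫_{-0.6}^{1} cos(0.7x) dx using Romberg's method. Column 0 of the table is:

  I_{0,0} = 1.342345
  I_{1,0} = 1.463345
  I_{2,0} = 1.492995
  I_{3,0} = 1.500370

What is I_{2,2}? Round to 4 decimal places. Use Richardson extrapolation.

Richardson extrapolation on the trapezoidal column (denominator 4−1=3):
I_{1,1} = 1.463345 + (1.463345 − 1.342345)/3 = 1.503678
I_{2,1} = 1.492995 + (1.492995 − 1.463345)/3 = 1.502878
I_{2,2} = 1.502878 + (1.502878 − 1.503678)/15 = 1.502825

1.5028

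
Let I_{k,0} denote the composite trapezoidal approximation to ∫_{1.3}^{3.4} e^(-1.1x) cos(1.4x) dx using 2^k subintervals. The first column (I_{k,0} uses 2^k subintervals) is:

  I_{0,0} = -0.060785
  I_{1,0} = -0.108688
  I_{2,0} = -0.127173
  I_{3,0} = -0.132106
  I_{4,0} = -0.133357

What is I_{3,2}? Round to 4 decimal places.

-0.1338

Richardson extrapolation on the trapezoidal column (denominator 4−1=3):
I_{2,1} = -0.127173 + (-0.127173 − (-0.108688))/3 = -0.133335
I_{3,1} = (4·(-0.132106) − (-0.127173)) / 3 = -0.133750
I_{3,2} = -0.133750 + (-0.133750 − (-0.133335))/15 = -0.133778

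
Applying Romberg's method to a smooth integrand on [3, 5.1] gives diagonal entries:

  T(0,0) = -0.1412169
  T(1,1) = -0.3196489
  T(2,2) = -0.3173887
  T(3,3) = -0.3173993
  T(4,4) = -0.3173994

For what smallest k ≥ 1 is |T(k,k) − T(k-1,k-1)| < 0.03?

k = 2

|T(1,1) − T(0,0)| = 0.1784320 ≥ 0.03
|T(2,2) − T(1,1)| = 0.0022602 < 0.03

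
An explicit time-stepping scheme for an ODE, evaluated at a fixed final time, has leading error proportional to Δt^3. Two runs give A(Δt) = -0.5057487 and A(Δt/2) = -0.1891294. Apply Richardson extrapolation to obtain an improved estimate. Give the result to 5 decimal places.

-0.14390

The leading error scales as Δt^3; refining by a factor of 2 reduces it by 2^3 = 8.
Extrapolated value = (8·A(Δt/2) − A(Δt)) / (8 − 1)
= (8·(-0.1891294) − (-0.5057487)) / 7
= -1.0072865 / 7 = -0.1438981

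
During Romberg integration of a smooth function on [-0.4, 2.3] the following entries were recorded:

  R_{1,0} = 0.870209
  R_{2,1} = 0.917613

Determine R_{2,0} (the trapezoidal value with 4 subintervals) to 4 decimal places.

From R_{2,1} = (4·R_{2,0} − R_{1,0})/3, solve for R_{2,0}:
4·R_{2,0} = 3·0.917613 + 0.870209 = 3.623048
R_{2,0} = 0.905762

0.9058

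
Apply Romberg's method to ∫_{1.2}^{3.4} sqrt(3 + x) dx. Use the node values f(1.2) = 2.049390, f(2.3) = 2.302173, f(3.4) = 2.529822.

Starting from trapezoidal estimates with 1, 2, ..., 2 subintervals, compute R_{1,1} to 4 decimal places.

R_{0,0} (trapezoid, 1 panel, h=2.2000): 5.037133
R_{1,0} (trapezoid, 2 panels, h=1.1000): 5.050957
R_{1,1} = 5.050957 + (5.050957 − 5.037133)/3 = 5.055565

5.0556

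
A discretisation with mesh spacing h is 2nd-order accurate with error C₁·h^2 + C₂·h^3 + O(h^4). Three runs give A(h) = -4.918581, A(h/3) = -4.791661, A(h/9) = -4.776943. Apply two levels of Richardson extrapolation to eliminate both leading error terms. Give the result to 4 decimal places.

First eliminate the h^2 term (factor 3^2 = 9):
  B₁ = (9·(-4.791661) − (-4.918581))/8 = -4.775796
  B₂ = (9·(-4.776943) − (-4.791661))/8 = -4.775103
Then eliminate the h^3 term (factor 3^3 = 27):
  (27·(-4.775103) − (-4.775796))/26 = -4.775076

-4.7751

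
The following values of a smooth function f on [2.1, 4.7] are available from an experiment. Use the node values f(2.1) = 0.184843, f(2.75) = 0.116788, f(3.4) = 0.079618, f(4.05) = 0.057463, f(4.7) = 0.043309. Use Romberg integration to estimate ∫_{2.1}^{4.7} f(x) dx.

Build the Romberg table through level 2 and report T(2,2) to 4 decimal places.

0.2348

T(0,0) (trapezoid, 1 panel, h=2.6000): 0.296598
T(1,0) (trapezoid, 2 panels, h=1.3000): 0.251802
T(2,0) (trapezoid, 4 panels, h=0.6500): 0.239164
T(1,1) = 0.251802 + (0.251802 − 0.296598)/3 = 0.236870
T(2,1) = 0.239164 + (0.239164 − 0.251802)/3 = 0.234951
T(2,2) = 0.234951 + (0.234951 − 0.236870)/15 = 0.234823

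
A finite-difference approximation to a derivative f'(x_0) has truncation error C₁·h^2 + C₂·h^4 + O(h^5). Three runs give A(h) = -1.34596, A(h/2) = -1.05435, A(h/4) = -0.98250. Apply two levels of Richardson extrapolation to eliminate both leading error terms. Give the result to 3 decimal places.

-0.959

First eliminate the h^2 term (factor 2^2 = 4):
  B₁ = (4·(-1.05435) − (-1.34596))/3 = -0.95715
  B₂ = (4·(-0.98250) − (-1.05435))/3 = -0.95855
Then eliminate the h^4 term (factor 2^4 = 16):
  (16·(-0.95855) − (-0.95715))/15 = -0.95864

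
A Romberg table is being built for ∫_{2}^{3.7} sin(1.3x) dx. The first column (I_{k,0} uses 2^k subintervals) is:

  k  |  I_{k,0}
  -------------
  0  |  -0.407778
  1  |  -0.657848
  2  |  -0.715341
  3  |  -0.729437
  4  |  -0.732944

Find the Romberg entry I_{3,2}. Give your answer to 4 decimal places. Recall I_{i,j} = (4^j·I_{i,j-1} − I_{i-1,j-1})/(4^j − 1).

-0.7341

I_{2,1} = -0.715341 + (-0.715341 − (-0.657848))/3 = -0.734505
I_{3,1} = (4·(-0.729437) − (-0.715341)) / 3 = -0.734136
I_{3,2} = (16·(-0.734136) − (-0.734505)) / 15 = -0.734111
(Column j=1 coincides with Simpson's rule on the same nodes.)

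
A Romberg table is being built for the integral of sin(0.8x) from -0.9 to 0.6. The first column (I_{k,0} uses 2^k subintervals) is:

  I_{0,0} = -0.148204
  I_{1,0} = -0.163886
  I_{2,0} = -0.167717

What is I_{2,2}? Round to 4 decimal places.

-0.1690

Richardson extrapolation on the trapezoidal column (denominator 4−1=3):
I_{1,1} = -0.163886 + (-0.163886 − (-0.148204))/3 = -0.169113
I_{2,1} = (4·(-0.167717) − (-0.163886)) / 3 = -0.168994
I_{2,2} = (16·(-0.168994) − (-0.169113)) / 15 = -0.168986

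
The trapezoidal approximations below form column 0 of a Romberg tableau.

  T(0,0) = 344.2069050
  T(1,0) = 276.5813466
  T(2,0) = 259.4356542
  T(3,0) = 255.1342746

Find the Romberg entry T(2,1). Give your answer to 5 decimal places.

Richardson extrapolation on the trapezoidal column (denominator 4−1=3):
T(2,1) = (4·259.4356542 − 276.5813466) / 3 = 253.7204234

253.72042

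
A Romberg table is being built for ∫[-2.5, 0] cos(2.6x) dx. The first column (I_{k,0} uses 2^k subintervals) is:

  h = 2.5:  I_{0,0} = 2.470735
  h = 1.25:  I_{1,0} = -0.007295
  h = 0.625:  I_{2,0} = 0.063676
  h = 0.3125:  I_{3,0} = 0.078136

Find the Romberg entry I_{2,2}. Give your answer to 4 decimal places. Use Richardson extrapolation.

0.1487

Richardson extrapolation on the trapezoidal column (denominator 4−1=3):
I_{1,1} = (4·(-0.007295) − 2.470735) / 3 = -0.833305
I_{2,1} = (4·0.063676 − (-0.007295)) / 3 = 0.087333
I_{2,2} = 0.087333 + (0.087333 − (-0.833305))/15 = 0.148709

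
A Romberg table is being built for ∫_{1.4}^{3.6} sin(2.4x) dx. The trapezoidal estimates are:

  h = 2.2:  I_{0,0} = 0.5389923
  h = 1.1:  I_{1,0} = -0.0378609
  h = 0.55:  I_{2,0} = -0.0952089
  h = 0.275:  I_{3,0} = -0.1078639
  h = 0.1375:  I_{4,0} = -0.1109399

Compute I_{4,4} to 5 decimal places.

Richardson extrapolation on the trapezoidal column (denominator 4−1=3):
I_{1,1} = -0.0378609 + (-0.0378609 − 0.5389923)/3 = -0.2301453
I_{2,1} = -0.0952089 + (-0.0952089 − (-0.0378609))/3 = -0.1143249
I_{3,1} = (4·(-0.1078639) − (-0.0952089)) / 3 = -0.1120822
I_{4,1} = (4·(-0.1109399) − (-0.1078639)) / 3 = -0.1119652
I_{2,2} = -0.1143249 + (-0.1143249 − (-0.2301453))/15 = -0.1066035
I_{3,2} = -0.1120822 + (-0.1120822 − (-0.1143249))/15 = -0.1119327
I_{4,2} = -0.1119652 + (-0.1119652 − (-0.1120822))/15 = -0.1119574
I_{3,3} = -0.1119327 + (-0.1119327 − (-0.1066035))/63 = -0.1120173
I_{4,3} = -0.1119574 + (-0.1119574 − (-0.1119327))/63 = -0.1119578
I_{4,4} = (256·(-0.1119578) − (-0.1120173)) / 255 = -0.1119576

-0.11196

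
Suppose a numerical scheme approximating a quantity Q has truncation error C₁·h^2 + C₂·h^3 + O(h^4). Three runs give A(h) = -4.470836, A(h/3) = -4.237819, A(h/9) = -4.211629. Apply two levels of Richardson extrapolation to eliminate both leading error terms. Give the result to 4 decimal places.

-4.2083

First eliminate the h^2 term (factor 3^2 = 9):
  B₁ = (9·(-4.237819) − (-4.470836))/8 = -4.208692
  B₂ = (9·(-4.211629) − (-4.237819))/8 = -4.208355
Then eliminate the h^3 term (factor 3^3 = 27):
  (27·(-4.208355) − (-4.208692))/26 = -4.208342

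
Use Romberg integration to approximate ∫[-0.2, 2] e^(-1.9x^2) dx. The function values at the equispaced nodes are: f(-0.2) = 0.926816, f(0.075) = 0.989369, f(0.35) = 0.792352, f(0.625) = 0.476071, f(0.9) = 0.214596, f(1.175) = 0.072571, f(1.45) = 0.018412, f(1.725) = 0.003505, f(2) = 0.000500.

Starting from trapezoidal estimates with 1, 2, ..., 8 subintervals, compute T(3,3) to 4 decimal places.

T(0,0) (trapezoid, 1 panel, h=2.2000): 1.020048
T(1,0) (trapezoid, 2 panels, h=1.1000): 0.746079
T(2,0) (trapezoid, 4 panels, h=0.5500): 0.818960
T(3,0) (trapezoid, 8 panels, h=0.2750): 0.833397
T(1,1) = 0.746079 + (0.746079 − 1.020048)/3 = 0.654756
T(2,1) = 0.818960 + (0.818960 − 0.746079)/3 = 0.843254
T(3,1) = 0.833397 + (0.833397 − 0.818960)/3 = 0.838209
T(2,2) = 0.843254 + (0.843254 − 0.654756)/15 = 0.855821
T(3,2) = 0.838209 + (0.838209 − 0.843254)/15 = 0.837873
T(3,3) = 0.837873 + (0.837873 − 0.855821)/63 = 0.837588

0.8376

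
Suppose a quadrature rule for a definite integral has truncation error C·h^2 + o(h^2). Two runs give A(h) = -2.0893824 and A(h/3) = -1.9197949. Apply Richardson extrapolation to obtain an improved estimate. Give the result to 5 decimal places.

The leading error scales as h^2; refining by a factor of 3 reduces it by 3^2 = 9.
Extrapolated value = (9·A(h/3) − A(h)) / (9 − 1)
= (9·(-1.9197949) − (-2.0893824)) / 8
= -15.1887717 / 8 = -1.8985965

-1.89860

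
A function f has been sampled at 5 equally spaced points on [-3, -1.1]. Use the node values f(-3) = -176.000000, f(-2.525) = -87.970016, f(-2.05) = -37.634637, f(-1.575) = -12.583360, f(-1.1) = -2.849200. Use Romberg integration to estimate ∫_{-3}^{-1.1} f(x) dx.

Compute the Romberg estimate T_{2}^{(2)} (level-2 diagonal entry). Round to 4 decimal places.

T_{0}^{(0)} (trapezoid, 1 panel, h=1.9000): -169.906740
T_{1}^{(0)} (trapezoid, 2 panels, h=0.9500): -120.706275
T_{2}^{(0)} (trapezoid, 4 panels, h=0.4750): -108.115991
T_{1}^{(1)} = -120.706275 + (-120.706275 − (-169.906740))/3 = -104.306120
T_{2}^{(1)} = -108.115991 + (-108.115991 − (-120.706275))/3 = -103.919230
T_{2}^{(2)} = -103.919230 + (-103.919230 − (-104.306120))/15 = -103.893437

-103.8934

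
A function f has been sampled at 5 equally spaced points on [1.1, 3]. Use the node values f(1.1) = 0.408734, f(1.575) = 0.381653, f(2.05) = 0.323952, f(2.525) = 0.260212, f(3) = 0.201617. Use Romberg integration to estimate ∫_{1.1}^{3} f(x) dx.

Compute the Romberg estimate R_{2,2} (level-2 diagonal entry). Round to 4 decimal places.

R_{0,0} (trapezoid, 1 panel, h=1.9000): 0.579833
R_{1,0} (trapezoid, 2 panels, h=0.9500): 0.597671
R_{2,0} (trapezoid, 4 panels, h=0.4750): 0.603721
R_{1,1} = 0.597671 + (0.597671 − 0.579833)/3 = 0.603617
R_{2,1} = 0.603721 + (0.603721 − 0.597671)/3 = 0.605738
R_{2,2} = 0.605738 + (0.605738 − 0.603617)/15 = 0.605879

0.6059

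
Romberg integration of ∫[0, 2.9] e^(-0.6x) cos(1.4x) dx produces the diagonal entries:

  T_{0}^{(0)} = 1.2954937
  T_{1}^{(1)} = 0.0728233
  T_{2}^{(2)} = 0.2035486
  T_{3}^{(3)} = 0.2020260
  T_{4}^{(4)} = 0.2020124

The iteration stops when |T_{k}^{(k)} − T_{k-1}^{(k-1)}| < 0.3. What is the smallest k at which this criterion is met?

|T_{1}^{(1)} − T_{0}^{(0)}| = 1.2226704 ≥ 0.3
|T_{2}^{(2)} − T_{1}^{(1)}| = 0.1307253 < 0.3

k = 2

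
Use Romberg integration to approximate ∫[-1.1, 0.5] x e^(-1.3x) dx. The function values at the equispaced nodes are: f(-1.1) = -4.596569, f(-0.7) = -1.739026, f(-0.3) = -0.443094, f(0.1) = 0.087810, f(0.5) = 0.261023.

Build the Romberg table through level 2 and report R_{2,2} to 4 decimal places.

-1.5734

R_{0,0} (trapezoid, 1 panel, h=1.6000): -3.468437
R_{1,0} (trapezoid, 2 panels, h=0.8000): -2.088694
R_{2,0} (trapezoid, 4 panels, h=0.4000): -1.704833
R_{1,1} = -2.088694 + (-2.088694 − (-3.468437))/3 = -1.628780
R_{2,1} = -1.704833 + (-1.704833 − (-2.088694))/3 = -1.576879
R_{2,2} = -1.576879 + (-1.576879 − (-1.628780))/15 = -1.573419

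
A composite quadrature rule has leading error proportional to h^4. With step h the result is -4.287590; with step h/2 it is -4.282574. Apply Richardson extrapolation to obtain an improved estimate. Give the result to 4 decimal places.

-4.2822

Extrapolated value = (16·A(h/2) − A(h)) / (16 − 1)
= (16·(-4.282574) − (-4.287590)) / 15
= -64.233594 / 15 = -4.282240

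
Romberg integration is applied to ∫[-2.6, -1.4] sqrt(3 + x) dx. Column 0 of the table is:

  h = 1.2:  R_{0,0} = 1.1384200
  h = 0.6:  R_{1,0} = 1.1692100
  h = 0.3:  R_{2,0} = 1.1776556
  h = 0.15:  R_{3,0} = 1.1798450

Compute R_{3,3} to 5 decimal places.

1.18058

Richardson extrapolation on the trapezoidal column (denominator 4−1=3):
R_{1,1} = 1.1692100 + (1.1692100 − 1.1384200)/3 = 1.1794733
R_{2,1} = (4·1.1776556 − 1.1692100) / 3 = 1.1804708
R_{3,1} = 1.1798450 + (1.1798450 − 1.1776556)/3 = 1.1805748
R_{2,2} = 1.1804708 + (1.1804708 − 1.1794733)/15 = 1.1805373
R_{3,2} = (16·1.1805748 − 1.1804708) / 15 = 1.1805817
R_{3,3} = 1.1805817 + (1.1805817 − 1.1805373)/63 = 1.1805824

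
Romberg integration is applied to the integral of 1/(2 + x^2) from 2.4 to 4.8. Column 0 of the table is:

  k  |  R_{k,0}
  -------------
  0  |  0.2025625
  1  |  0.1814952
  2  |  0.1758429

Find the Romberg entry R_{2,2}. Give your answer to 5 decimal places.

Richardson extrapolation on the trapezoidal column (denominator 4−1=3):
R_{1,1} = 0.1814952 + (0.1814952 − 0.2025625)/3 = 0.1744728
R_{2,1} = (4·0.1758429 − 0.1814952) / 3 = 0.1739588
R_{2,2} = 0.1739588 + (0.1739588 − 0.1744728)/15 = 0.1739245

0.17392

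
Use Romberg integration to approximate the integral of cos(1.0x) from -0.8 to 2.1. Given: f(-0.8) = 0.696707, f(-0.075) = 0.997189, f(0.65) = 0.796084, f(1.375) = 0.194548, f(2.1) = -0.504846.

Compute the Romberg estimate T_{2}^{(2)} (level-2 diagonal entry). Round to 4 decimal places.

T_{0}^{(0)} (trapezoid, 1 panel, h=2.9000): 0.278198
T_{1}^{(0)} (trapezoid, 2 panels, h=1.4500): 1.293421
T_{2}^{(0)} (trapezoid, 4 panels, h=0.7250): 1.510720
T_{1}^{(1)} = 1.293421 + (1.293421 − 0.278198)/3 = 1.631829
T_{2}^{(1)} = 1.510720 + (1.510720 − 1.293421)/3 = 1.583153
T_{2}^{(2)} = 1.583153 + (1.583153 − 1.631829)/15 = 1.579908

1.5799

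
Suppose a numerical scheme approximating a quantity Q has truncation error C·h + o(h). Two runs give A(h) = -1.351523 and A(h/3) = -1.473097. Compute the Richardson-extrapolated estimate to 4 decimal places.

-1.5339

The leading error scales as h; refining by a factor of 3 reduces it by 3^1 = 3.
Extrapolated value = (3·A(h/3) − A(h)) / (3 − 1)
= (3·(-1.473097) − (-1.351523)) / 2
= -3.067768 / 2 = -1.533884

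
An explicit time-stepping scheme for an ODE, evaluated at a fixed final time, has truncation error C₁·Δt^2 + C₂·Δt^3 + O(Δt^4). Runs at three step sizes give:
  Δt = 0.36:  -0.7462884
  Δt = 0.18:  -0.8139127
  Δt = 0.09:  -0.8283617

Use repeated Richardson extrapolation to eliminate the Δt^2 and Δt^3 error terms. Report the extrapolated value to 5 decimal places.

First eliminate the Δt^2 term (factor 2^2 = 4):
  B₁ = (4·(-0.8139127) − (-0.7462884))/3 = -0.8364541
  B₂ = (4·(-0.8283617) − (-0.8139127))/3 = -0.8331780
Then eliminate the Δt^3 term (factor 2^3 = 8):
  (8·(-0.8331780) − (-0.8364541))/7 = -0.8327100

-0.83271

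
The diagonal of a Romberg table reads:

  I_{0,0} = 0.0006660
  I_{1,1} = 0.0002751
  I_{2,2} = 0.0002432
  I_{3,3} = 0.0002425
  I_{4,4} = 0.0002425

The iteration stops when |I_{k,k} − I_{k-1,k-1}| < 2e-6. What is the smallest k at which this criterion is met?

|I_{1,1} − I_{0,0}| = 0.0003909 ≥ 2e-6
|I_{2,2} − I_{1,1}| = 0.0000319 ≥ 2e-6
|I_{3,3} − I_{2,2}| = 0.0000007 < 2e-6

k = 3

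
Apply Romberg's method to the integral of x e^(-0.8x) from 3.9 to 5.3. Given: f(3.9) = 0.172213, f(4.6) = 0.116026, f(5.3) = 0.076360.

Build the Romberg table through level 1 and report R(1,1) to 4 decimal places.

R(0,0) (trapezoid, 1 panel, h=1.4000): 0.174001
R(1,0) (trapezoid, 2 panels, h=0.7000): 0.168219
R(1,1) = 0.168219 + (0.168219 − 0.174001)/3 = 0.166292

0.1663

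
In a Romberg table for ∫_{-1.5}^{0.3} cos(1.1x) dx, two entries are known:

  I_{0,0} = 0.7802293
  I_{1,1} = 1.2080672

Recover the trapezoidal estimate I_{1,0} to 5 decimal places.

1.10111

From I_{1,1} = (4·I_{1,0} − I_{0,0})/3, solve for I_{1,0}:
4·I_{1,0} = 3·1.2080672 + 0.7802293 = 4.4044309
I_{1,0} = 1.1011077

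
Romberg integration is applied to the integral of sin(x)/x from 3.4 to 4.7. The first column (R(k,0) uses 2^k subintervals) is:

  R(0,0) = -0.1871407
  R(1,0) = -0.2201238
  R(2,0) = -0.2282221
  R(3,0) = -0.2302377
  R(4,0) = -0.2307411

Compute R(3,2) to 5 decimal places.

-0.23091

Richardson extrapolation on the trapezoidal column (denominator 4−1=3):
R(2,1) = (4·(-0.2282221) − (-0.2201238)) / 3 = -0.2309215
R(3,1) = (4·(-0.2302377) − (-0.2282221)) / 3 = -0.2309096
R(3,2) = (16·(-0.2309096) − (-0.2309215)) / 15 = -0.2309088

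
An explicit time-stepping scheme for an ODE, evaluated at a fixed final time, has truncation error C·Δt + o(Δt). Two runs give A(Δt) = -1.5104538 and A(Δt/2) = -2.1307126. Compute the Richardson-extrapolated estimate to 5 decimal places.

-2.75097

The leading error scales as Δt; refining by a factor of 2 reduces it by 2^1 = 2.
Extrapolated value = (2·A(Δt/2) − A(Δt)) / (2 − 1)
= (2·(-2.1307126) − (-1.5104538)) / 1
= -2.7509714 / 1 = -2.7509714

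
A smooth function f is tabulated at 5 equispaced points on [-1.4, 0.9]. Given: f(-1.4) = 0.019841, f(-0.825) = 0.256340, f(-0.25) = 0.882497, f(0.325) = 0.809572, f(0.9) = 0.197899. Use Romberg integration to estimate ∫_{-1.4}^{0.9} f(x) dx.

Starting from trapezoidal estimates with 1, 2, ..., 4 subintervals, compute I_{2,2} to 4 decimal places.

I_{0,0} (trapezoid, 1 panel, h=2.3000): 0.250401
I_{1,0} (trapezoid, 2 panels, h=1.1500): 1.140072
I_{2,0} (trapezoid, 4 panels, h=0.5750): 1.182935
I_{1,1} = 1.140072 + (1.140072 − 0.250401)/3 = 1.436629
I_{2,1} = 1.182935 + (1.182935 − 1.140072)/3 = 1.197223
I_{2,2} = 1.197223 + (1.197223 − 1.436629)/15 = 1.181263

1.1813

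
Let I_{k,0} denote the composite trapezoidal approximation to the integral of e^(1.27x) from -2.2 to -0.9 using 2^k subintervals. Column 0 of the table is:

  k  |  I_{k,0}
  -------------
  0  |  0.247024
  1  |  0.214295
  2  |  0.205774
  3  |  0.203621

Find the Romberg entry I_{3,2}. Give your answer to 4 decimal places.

0.2029

Richardson extrapolation on the trapezoidal column (denominator 4−1=3):
I_{2,1} = (4·0.205774 − 0.214295) / 3 = 0.202934
I_{3,1} = (4·0.203621 − 0.205774) / 3 = 0.202903
I_{3,2} = 0.202903 + (0.202903 − 0.202934)/15 = 0.202901
(Column j=1 coincides with Simpson's rule on the same nodes.)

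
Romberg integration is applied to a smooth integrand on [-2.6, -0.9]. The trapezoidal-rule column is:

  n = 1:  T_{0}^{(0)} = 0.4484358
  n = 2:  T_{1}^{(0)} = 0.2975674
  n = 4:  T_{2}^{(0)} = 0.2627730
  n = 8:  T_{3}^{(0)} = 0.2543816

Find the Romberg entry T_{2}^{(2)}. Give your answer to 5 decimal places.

0.25143

Richardson extrapolation on the trapezoidal column (denominator 4−1=3):
T_{1}^{(1)} = 0.2975674 + (0.2975674 − 0.4484358)/3 = 0.2472779
T_{2}^{(1)} = 0.2627730 + (0.2627730 − 0.2975674)/3 = 0.2511749
T_{2}^{(2)} = (16·0.2511749 − 0.2472779) / 15 = 0.2514347
(Column j=1 coincides with Simpson's rule on the same nodes.)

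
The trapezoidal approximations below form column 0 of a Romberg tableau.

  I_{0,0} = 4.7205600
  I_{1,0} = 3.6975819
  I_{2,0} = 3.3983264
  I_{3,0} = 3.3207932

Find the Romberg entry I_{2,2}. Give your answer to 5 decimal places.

Richardson extrapolation on the trapezoidal column (denominator 4−1=3):
I_{1,1} = (4·3.6975819 − 4.7205600) / 3 = 3.3565892
I_{2,1} = (4·3.3983264 − 3.6975819) / 3 = 3.2985746
I_{2,2} = 3.2985746 + (3.2985746 − 3.3565892)/15 = 3.2947070

3.29471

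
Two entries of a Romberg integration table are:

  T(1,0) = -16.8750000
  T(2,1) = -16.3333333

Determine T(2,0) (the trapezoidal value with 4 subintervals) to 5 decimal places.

-16.46875

From T(2,1) = (4·T(2,0) − T(1,0))/3, solve for T(2,0):
4·T(2,0) = 3·(-16.3333333) + (-16.8750000) = -65.8749999
T(2,0) = -16.4687500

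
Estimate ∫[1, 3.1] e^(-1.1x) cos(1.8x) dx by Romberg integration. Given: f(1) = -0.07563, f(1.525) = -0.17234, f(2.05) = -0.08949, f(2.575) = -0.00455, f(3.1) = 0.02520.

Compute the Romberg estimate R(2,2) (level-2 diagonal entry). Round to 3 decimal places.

R(0,0) (trapezoid, 1 panel, h=2.1000): -0.05295
R(1,0) (trapezoid, 2 panels, h=1.0500): -0.12044
R(2,0) (trapezoid, 4 panels, h=0.5250): -0.15309
R(1,1) = -0.12044 + (-0.12044 − (-0.05295))/3 = -0.14294
R(2,1) = -0.15309 + (-0.15309 − (-0.12044))/3 = -0.16397
R(2,2) = -0.16397 + (-0.16397 − (-0.14294))/15 = -0.16537

-0.165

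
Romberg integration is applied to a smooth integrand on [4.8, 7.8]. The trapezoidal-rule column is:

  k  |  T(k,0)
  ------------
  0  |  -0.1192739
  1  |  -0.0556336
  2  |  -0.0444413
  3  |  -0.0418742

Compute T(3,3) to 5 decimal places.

-0.04104

Richardson extrapolation on the trapezoidal column (denominator 4−1=3):
T(1,1) = -0.0556336 + (-0.0556336 − (-0.1192739))/3 = -0.0344202
T(2,1) = -0.0444413 + (-0.0444413 − (-0.0556336))/3 = -0.0407105
T(3,1) = (4·(-0.0418742) − (-0.0444413)) / 3 = -0.0410185
T(2,2) = (16·(-0.0407105) − (-0.0344202)) / 15 = -0.0411299
T(3,2) = (16·(-0.0410185) − (-0.0407105)) / 15 = -0.0410390
T(3,3) = (64·(-0.0410390) − (-0.0411299)) / 63 = -0.0410376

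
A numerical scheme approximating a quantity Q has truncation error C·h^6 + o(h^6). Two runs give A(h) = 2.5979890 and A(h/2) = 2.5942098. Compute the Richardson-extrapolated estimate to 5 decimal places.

The leading error scales as h^6; refining by a factor of 2 reduces it by 2^6 = 64.
Extrapolated value = (64·A(h/2) − A(h)) / (64 − 1)
= (64·2.5942098 − 2.5979890) / 63
= 163.4314382 / 63 = 2.5941498

2.59415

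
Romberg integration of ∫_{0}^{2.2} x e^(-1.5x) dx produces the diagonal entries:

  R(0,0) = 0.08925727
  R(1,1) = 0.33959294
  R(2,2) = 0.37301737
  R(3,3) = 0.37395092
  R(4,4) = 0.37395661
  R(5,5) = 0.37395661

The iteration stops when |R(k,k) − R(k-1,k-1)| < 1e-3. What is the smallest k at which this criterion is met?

k = 3

|R(1,1) − R(0,0)| = 0.25033567 ≥ 1e-3
|R(2,2) − R(1,1)| = 0.03342443 ≥ 1e-3
|R(3,3) − R(2,2)| = 0.00093355 < 1e-3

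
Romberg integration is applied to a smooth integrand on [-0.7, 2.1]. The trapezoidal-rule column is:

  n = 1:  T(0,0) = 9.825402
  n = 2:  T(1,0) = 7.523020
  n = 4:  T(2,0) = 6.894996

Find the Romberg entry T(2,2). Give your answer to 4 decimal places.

Richardson extrapolation on the trapezoidal column (denominator 4−1=3):
T(1,1) = (4·7.523020 − 9.825402) / 3 = 6.755559
T(2,1) = 6.894996 + (6.894996 − 7.523020)/3 = 6.685655
T(2,2) = 6.685655 + (6.685655 − 6.755559)/15 = 6.680995

6.6810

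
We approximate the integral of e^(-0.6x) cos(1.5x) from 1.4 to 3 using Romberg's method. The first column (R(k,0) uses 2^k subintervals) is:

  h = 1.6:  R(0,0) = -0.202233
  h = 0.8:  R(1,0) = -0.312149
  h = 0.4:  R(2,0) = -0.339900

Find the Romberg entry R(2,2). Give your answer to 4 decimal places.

-0.3492

Richardson extrapolation on the trapezoidal column (denominator 4−1=3):
R(1,1) = (4·(-0.312149) − (-0.202233)) / 3 = -0.348788
R(2,1) = (4·(-0.339900) − (-0.312149)) / 3 = -0.349150
R(2,2) = -0.349150 + (-0.349150 − (-0.348788))/15 = -0.349174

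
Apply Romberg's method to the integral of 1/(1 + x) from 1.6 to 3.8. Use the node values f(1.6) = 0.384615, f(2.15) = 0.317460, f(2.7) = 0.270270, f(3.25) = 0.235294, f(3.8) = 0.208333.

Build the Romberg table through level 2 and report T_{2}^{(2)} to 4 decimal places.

T_{0}^{(0)} (trapezoid, 1 panel, h=2.2000): 0.652243
T_{1}^{(0)} (trapezoid, 2 panels, h=1.1000): 0.623418
T_{2}^{(0)} (trapezoid, 4 panels, h=0.5500): 0.615724
T_{1}^{(1)} = 0.623418 + (0.623418 − 0.652243)/3 = 0.613810
T_{2}^{(1)} = 0.615724 + (0.615724 − 0.623418)/3 = 0.613159
T_{2}^{(2)} = 0.613159 + (0.613159 − 0.613810)/15 = 0.613116

0.6131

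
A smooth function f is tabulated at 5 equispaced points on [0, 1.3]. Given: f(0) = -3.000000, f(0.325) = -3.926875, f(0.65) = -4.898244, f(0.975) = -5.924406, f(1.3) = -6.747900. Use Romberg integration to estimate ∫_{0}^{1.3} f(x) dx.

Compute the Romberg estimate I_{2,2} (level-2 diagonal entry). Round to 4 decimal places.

I_{0,0} (trapezoid, 1 panel, h=1.3000): -6.336135
I_{1,0} (trapezoid, 2 panels, h=0.6500): -6.351926
I_{2,0} (trapezoid, 4 panels, h=0.3250): -6.377629
I_{1,1} = -6.351926 + (-6.351926 − (-6.336135))/3 = -6.357190
I_{2,1} = -6.377629 + (-6.377629 − (-6.351926))/3 = -6.386197
I_{2,2} = -6.386197 + (-6.386197 − (-6.357190))/15 = -6.388131

-6.3881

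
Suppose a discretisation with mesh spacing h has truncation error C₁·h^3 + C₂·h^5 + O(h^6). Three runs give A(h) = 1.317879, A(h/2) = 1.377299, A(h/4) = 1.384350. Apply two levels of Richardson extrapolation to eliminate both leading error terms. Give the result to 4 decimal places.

1.3853

First eliminate the h^3 term (factor 2^3 = 8):
  B₁ = (8·1.377299 − 1.317879)/7 = 1.385788
  B₂ = (8·1.384350 − 1.377299)/7 = 1.385357
Then eliminate the h^5 term (factor 2^5 = 32):
  (32·1.385357 − 1.385788)/31 = 1.385343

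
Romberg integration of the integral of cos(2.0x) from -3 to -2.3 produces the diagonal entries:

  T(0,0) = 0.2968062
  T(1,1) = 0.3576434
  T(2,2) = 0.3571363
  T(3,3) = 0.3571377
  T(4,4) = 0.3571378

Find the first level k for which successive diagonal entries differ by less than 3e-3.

k = 2

|T(1,1) − T(0,0)| = 0.0608372 ≥ 3e-3
|T(2,2) − T(1,1)| = 0.0005071 < 3e-3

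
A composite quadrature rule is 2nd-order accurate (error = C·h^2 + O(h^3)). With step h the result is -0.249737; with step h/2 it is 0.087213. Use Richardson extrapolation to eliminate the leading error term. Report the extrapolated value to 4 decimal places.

Extrapolated value = (4·A(h/2) − A(h)) / (4 − 1)
= (4·0.087213 − (-0.249737)) / 3
= 0.598589 / 3 = 0.199530

0.1995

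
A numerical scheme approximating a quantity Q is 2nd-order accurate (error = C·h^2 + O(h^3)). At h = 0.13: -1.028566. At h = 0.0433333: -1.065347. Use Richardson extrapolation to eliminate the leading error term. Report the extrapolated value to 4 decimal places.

The leading error scales as h^2; refining by a factor of 3 reduces it by 3^2 = 9.
Extrapolated value = (9·A(h/3) − A(h)) / (9 − 1)
= (9·(-1.065347) − (-1.028566)) / 8
= -8.559557 / 8 = -1.069945

-1.0699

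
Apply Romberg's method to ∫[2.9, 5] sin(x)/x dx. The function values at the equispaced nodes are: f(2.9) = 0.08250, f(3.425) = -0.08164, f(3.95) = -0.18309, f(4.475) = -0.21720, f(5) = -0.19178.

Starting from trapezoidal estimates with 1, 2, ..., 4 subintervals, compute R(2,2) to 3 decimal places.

R(0,0) (trapezoid, 1 panel, h=2.1000): -0.11474
R(1,0) (trapezoid, 2 panels, h=1.0500): -0.24962
R(2,0) (trapezoid, 4 panels, h=0.5250): -0.28170
R(1,1) = -0.24962 + (-0.24962 − (-0.11474))/3 = -0.29458
R(2,1) = -0.28170 + (-0.28170 − (-0.24962))/3 = -0.29239
R(2,2) = -0.29239 + (-0.29239 − (-0.29458))/15 = -0.29224

-0.292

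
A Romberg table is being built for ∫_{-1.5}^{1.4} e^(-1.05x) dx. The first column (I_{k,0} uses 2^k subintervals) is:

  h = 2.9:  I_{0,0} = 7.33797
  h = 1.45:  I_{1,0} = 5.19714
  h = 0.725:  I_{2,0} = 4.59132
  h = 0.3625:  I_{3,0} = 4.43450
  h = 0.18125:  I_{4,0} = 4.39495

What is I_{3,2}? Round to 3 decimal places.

I_{2,1} = (4·4.59132 − 5.19714) / 3 = 4.38938
I_{3,1} = 4.43450 + (4.43450 − 4.59132)/3 = 4.38223
I_{3,2} = 4.38223 + (4.38223 − 4.38938)/15 = 4.38175

4.382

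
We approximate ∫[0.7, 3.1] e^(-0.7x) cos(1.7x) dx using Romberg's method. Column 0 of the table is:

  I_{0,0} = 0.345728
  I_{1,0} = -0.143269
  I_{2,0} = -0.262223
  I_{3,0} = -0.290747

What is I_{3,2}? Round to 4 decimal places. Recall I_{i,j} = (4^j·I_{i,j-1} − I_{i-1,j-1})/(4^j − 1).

Richardson extrapolation on the trapezoidal column (denominator 4−1=3):
I_{2,1} = -0.262223 + (-0.262223 − (-0.143269))/3 = -0.301874
I_{3,1} = (4·(-0.290747) − (-0.262223)) / 3 = -0.300255
I_{3,2} = -0.300255 + (-0.300255 − (-0.301874))/15 = -0.300147

-0.3001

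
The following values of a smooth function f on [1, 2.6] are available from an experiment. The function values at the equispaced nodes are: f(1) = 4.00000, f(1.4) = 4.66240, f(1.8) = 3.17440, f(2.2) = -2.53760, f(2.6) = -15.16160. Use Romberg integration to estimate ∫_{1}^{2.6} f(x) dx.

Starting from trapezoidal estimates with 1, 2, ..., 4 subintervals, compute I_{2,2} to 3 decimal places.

I_{0,0} (trapezoid, 1 panel, h=1.6000): -8.92928
I_{1,0} (trapezoid, 2 panels, h=0.8000): -1.92512
I_{2,0} (trapezoid, 4 panels, h=0.4000): -0.11264
I_{1,1} = -1.92512 + (-1.92512 − (-8.92928))/3 = 0.40960
I_{2,1} = -0.11264 + (-0.11264 − (-1.92512))/3 = 0.49152
I_{2,2} = 0.49152 + (0.49152 − 0.40960)/15 = 0.49698

0.497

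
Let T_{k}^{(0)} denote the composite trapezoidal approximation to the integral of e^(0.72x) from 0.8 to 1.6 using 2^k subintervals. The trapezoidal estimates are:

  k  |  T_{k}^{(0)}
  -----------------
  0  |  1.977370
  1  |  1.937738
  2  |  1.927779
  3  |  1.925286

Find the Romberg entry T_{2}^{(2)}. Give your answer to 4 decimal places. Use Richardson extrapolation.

1.9245

Richardson extrapolation on the trapezoidal column (denominator 4−1=3):
T_{1}^{(1)} = 1.937738 + (1.937738 − 1.977370)/3 = 1.924527
T_{2}^{(1)} = (4·1.927779 − 1.937738) / 3 = 1.924459
T_{2}^{(2)} = 1.924459 + (1.924459 − 1.924527)/15 = 1.924454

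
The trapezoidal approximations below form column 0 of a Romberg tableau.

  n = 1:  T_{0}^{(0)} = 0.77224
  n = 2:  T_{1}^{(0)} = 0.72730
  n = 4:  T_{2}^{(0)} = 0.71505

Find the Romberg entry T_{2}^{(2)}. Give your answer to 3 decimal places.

Richardson extrapolation on the trapezoidal column (denominator 4−1=3):
T_{1}^{(1)} = 0.72730 + (0.72730 − 0.77224)/3 = 0.71232
T_{2}^{(1)} = 0.71505 + (0.71505 − 0.72730)/3 = 0.71097
T_{2}^{(2)} = (16·0.71097 − 0.71232) / 15 = 0.71088

0.711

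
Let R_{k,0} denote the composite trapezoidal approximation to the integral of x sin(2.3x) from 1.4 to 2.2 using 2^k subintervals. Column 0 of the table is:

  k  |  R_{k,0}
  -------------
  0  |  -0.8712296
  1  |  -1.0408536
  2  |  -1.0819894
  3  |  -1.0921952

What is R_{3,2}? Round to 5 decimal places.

R_{2,1} = (4·(-1.0819894) − (-1.0408536)) / 3 = -1.0957013
R_{3,1} = (4·(-1.0921952) − (-1.0819894)) / 3 = -1.0955971
R_{3,2} = (16·(-1.0955971) − (-1.0957013)) / 15 = -1.0955902

-1.09559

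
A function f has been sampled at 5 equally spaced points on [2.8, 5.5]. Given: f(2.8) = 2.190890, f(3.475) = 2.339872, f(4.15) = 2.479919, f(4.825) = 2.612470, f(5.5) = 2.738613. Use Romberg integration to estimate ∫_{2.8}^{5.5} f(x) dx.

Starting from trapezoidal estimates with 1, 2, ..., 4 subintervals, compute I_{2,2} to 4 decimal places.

I_{0,0} (trapezoid, 1 panel, h=2.7000): 6.654829
I_{1,0} (trapezoid, 2 panels, h=1.3500): 6.675305
I_{2,0} (trapezoid, 4 panels, h=0.6750): 6.680483
I_{1,1} = 6.675305 + (6.675305 − 6.654829)/3 = 6.682130
I_{2,1} = 6.680483 + (6.680483 − 6.675305)/3 = 6.682209
I_{2,2} = 6.682209 + (6.682209 − 6.682130)/15 = 6.682214

6.6822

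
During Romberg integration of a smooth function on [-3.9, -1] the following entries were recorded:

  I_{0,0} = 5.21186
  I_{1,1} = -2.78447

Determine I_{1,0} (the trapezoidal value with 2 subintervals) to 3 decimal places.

-0.785

From I_{1,1} = (4·I_{1,0} − I_{0,0})/3, solve for I_{1,0}:
4·I_{1,0} = 3·(-2.78447) + 5.21186 = -3.14155
I_{1,0} = -0.78539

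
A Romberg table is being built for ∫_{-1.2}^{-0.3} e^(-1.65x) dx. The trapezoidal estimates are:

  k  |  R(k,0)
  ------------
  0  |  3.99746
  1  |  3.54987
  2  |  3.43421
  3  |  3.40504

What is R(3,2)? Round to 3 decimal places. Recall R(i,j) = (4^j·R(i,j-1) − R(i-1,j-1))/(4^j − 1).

Richardson extrapolation on the trapezoidal column (denominator 4−1=3):
R(2,1) = 3.43421 + (3.43421 − 3.54987)/3 = 3.39566
R(3,1) = 3.40504 + (3.40504 − 3.43421)/3 = 3.39532
R(3,2) = 3.39532 + (3.39532 − 3.39566)/15 = 3.39530
(Column j=1 coincides with Simpson's rule on the same nodes.)

3.395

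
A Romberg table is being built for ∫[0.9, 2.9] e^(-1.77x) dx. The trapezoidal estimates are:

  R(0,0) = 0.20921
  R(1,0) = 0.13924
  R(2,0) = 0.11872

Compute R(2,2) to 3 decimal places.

0.112

Richardson extrapolation on the trapezoidal column (denominator 4−1=3):
R(1,1) = (4·0.13924 − 0.20921) / 3 = 0.11592
R(2,1) = (4·0.11872 − 0.13924) / 3 = 0.11188
R(2,2) = 0.11188 + (0.11188 − 0.11592)/15 = 0.11161
(Column j=1 coincides with Simpson's rule on the same nodes.)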